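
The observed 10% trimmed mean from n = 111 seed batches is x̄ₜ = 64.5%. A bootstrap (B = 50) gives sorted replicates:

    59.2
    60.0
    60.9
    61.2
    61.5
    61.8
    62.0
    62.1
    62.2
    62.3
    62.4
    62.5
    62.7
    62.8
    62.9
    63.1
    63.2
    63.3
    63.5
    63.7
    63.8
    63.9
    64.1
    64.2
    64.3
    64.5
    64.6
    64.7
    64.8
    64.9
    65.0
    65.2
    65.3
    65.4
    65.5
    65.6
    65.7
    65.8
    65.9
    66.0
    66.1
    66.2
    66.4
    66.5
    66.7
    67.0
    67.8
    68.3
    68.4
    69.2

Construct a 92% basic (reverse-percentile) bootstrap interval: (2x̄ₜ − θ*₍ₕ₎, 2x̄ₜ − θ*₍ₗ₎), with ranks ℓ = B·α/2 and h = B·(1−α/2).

(60.7, 69.0)

Percentile endpoints at ranks 2 and 48: θ*₍2₎ = 60.0, θ*₍48₎ = 68.3.
Basic interval reflects these around x̄ₜ:
  lower = 2 × 64.5 − 68.3 = 60.7
  upper = 2 × 64.5 − 60.0 = 69.0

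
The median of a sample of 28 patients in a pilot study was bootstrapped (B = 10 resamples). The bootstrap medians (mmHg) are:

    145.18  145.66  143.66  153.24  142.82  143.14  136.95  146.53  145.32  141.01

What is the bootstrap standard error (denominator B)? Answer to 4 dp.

Bootstrap SE is the standard deviation of the 10 replicate medians.
Mean of replicates: (145.18 + 145.66 + 143.66 + 153.24 + 142.82 + 143.14 + 136.95 + 146.53 + 145.32 + 141.01) / 10 = 1443.51000 / 10 = 144.35100
Sum of squared deviations: (+0.82900)² + (+1.30900)² + (−0.69100)² + (+8.88900)² + (−1.53100)² + (−1.21100)² + (−7.40100)² + (+2.17900)² + (+0.96900)² + (−3.34100)² = 157.32709
Variance = 157.32709 / 10 = 15.73271
SE* = √15.73271

SE* = 3.9664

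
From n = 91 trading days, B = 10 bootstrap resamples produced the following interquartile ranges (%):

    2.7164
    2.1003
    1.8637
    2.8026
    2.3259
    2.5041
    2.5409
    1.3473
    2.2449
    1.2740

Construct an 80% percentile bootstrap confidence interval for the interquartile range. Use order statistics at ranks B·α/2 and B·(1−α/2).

Sorted replicates: 1.2740, 1.3473, 1.8637, 2.1003, 2.2449, 2.3259, 2.5041, 2.5409, 2.7164, 2.8026
α = 0.20; lower rank = 10 × 0.100 = 1; upper rank = 10 × 0.900 = 9.
The 1st smallest replicate is 1.2740; the 9th is 2.7164.

(1.2740, 2.7164)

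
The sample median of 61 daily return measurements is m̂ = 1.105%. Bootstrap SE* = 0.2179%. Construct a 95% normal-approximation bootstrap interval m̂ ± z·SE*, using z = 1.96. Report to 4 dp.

(0.6779, 1.5321)

Margin = 1.96 × 0.2179 = 0.42708
Interval: 1.105 ± 0.42708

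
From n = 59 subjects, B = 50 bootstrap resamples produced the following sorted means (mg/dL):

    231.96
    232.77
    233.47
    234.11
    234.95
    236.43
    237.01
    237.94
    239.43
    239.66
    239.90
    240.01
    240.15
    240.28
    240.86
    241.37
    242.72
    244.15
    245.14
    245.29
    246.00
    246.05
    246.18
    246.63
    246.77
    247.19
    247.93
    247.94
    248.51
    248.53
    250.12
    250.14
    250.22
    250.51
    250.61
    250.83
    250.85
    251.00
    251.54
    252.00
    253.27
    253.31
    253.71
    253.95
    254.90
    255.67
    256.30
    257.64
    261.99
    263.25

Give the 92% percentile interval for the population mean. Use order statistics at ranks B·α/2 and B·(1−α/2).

α = 0.08; lower rank = 50 × 0.040 = 2; upper rank = 50 × 0.960 = 48.
The 2nd smallest replicate is 232.77; the 48th is 257.64.

(232.77, 257.64)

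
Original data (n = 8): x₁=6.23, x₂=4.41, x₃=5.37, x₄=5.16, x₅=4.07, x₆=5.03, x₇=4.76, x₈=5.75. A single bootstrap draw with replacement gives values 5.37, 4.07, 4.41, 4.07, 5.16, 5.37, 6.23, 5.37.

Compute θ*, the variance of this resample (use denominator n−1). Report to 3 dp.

θ* = 0.575

Mean = 5.0063; sum of squared deviations = 4.0268
s² = 4.0268 / 7 = 0.5753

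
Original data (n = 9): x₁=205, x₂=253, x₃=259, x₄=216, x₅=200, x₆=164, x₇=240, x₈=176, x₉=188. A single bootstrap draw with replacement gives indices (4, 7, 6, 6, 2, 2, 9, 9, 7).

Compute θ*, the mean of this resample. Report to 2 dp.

Resample values: 216, 240, 164, 164, 253, 253, 188, 188, 240.
Mean = (216 + 240 + 164 + 164 + 253 + 253 + 188 + 188 + 240) / 9 = 1906.0 / 9 = 211.78

θ* = 211.78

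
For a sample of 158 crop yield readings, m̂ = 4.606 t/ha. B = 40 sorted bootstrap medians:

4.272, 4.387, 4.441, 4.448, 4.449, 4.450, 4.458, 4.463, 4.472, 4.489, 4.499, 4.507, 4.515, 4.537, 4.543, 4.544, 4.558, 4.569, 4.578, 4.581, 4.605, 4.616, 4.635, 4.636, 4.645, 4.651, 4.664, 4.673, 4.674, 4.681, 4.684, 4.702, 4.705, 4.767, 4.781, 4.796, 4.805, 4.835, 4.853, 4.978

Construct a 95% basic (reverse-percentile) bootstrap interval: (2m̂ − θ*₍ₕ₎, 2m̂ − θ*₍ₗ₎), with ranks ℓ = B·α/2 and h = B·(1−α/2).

Percentile endpoints at ranks 1 and 39: θ*₍1₎ = 4.272, θ*₍39₎ = 4.853.
Basic interval reflects these around m̂:
  lower = 2 × 4.606 − 4.853 = 4.359
  upper = 2 × 4.606 − 4.272 = 4.940

(4.359, 4.940)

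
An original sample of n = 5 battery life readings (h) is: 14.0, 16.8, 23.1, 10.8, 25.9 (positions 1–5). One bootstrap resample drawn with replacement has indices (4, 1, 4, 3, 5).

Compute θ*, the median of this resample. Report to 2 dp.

Resample values: 10.8, 14.0, 10.8, 23.1, 25.9.
Sorted: 10.8, 10.8, 14.0, 23.1, 25.9
Median = middle value = 14.00

θ* = 14.00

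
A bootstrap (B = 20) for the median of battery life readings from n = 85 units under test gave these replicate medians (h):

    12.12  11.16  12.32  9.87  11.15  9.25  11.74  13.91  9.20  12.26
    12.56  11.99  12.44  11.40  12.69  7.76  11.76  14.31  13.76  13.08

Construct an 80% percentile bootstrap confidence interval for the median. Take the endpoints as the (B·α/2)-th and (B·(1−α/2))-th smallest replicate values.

(9.20, 13.76)

Sorted replicates: 7.76, 9.20, 9.25, 9.87, 11.15, 11.16, 11.40, 11.74, 11.76, 11.99, 12.12, 12.26, 12.32, 12.44, 12.56, 12.69, 13.08, 13.76, 13.91, 14.31
α = 0.20; lower rank = 20 × 0.100 = 2; upper rank = 20 × 0.900 = 18.
The 2nd smallest replicate is 9.20; the 18th is 13.76.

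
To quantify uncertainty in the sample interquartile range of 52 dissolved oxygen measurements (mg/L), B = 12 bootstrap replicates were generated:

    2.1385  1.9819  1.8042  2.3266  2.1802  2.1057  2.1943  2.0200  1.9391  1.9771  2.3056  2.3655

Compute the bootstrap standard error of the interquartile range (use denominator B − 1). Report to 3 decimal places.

SE* = 0.173

Bootstrap SE is the standard deviation of the 12 replicate interquartile ranges.
Mean of replicates: (2.1385 + 1.9819 + 1.8042 + 2.3266 + 2.1802 + 2.1057 + 2.1943 + 2.0200 + 1.9391 + 1.9771 + 2.3056 + 2.3655) / 12 = 25.33870 / 12 = 2.11156
Sum of squared deviations: (+0.02694)² + (−0.12966)² + (−0.30736)² + (+0.21504)² + (+0.06864)² + (−0.00586)² + (+0.08274)² + (−0.09156)² + (−0.17246)² + (−0.13446)² + (+0.19404)² + (+0.25394)² = 0.32818
Variance = 0.32818 / 11 = 0.02983
SE* = √0.02983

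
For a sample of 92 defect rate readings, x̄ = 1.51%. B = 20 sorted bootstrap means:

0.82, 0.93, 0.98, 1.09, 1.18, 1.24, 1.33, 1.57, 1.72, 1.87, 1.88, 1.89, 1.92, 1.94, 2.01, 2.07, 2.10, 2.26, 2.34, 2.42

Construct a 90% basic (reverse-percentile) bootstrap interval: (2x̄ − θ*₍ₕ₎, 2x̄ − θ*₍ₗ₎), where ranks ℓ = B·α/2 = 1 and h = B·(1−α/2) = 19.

Percentile endpoints at ranks 1 and 19: θ*₍1₎ = 0.82, θ*₍19₎ = 2.34.
Basic interval reflects these around x̄:
  lower = 2 × 1.51 − 2.34 = 0.68
  upper = 2 × 1.51 − 0.82 = 2.20

(0.68, 2.20)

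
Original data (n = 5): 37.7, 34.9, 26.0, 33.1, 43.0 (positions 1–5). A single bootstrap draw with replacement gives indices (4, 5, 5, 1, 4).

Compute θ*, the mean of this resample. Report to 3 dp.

Resample values: 33.1, 43.0, 43.0, 37.7, 33.1.
Mean = (33.1 + 43.0 + 43.0 + 37.7 + 33.1) / 5 = 189.90 / 5 = 37.980

θ* = 37.980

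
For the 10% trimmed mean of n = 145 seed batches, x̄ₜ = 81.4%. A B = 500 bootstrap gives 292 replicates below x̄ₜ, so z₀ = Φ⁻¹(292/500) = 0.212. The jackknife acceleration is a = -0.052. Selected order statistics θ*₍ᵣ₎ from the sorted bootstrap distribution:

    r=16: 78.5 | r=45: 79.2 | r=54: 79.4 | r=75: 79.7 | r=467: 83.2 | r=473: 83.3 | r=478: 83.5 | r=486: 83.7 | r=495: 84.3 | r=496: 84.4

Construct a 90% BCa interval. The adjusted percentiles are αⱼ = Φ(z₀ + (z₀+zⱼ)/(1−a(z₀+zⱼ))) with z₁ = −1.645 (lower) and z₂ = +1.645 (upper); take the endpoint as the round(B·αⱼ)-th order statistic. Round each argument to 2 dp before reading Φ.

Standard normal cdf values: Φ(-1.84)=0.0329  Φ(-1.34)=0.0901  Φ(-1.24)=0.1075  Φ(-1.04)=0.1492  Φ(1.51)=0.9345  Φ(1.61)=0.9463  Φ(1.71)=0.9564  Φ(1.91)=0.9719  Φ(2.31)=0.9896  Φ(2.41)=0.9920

(79.2, 83.7)

Lower: z₀ + z₁ = 0.212 + (-1.645) = -1.433; 1 − a(z₀+z₁) = 1 − (-0.052)(-1.433) = 0.9255; argument = 0.212 + (-1.433)/0.9255 = -1.3364 → -1.34.
α₁ = Φ(-1.34) = 0.0901; rank = round(500 × 0.0901) = 45; θ*₍45₎ = 79.2.
Upper: z₀ + z₂ = 1.857; 1 − a(z₀+z₂) = 1.0966; argument = 1.9055 → 1.91; α₂ = 0.9719; rank = 486; θ*₍486₎ = 83.7.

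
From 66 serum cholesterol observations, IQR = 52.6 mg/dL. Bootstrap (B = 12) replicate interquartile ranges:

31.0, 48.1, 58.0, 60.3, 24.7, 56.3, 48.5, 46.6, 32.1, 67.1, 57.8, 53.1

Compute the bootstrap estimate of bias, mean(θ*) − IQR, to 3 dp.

bias = −3.967

mean(θ*) = (31.0 + 48.1 + 58.0 + 60.3 + 24.7 + 56.3 + 48.5 + 46.6 + 32.1 + 67.1 + 57.8 + 53.1) / 12 = 48.6333
bias = 48.6333 − 52.6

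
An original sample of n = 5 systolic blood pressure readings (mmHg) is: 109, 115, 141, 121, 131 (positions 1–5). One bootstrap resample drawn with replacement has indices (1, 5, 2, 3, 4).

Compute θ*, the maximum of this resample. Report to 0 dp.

θ* = 141

Resample values: 109, 131, 115, 141, 121.
Maximum = 141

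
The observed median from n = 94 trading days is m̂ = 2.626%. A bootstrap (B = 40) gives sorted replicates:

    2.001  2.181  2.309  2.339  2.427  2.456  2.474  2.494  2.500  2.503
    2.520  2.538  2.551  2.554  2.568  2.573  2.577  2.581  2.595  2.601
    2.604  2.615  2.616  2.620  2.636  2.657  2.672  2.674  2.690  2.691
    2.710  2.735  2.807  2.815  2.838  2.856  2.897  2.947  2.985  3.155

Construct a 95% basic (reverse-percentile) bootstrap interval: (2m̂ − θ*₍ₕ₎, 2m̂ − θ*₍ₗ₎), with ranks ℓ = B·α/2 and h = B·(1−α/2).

(2.267, 3.251)

Percentile endpoints at ranks 1 and 39: θ*₍1₎ = 2.001, θ*₍39₎ = 2.985.
Basic interval reflects these around m̂:
  lower = 2 × 2.626 − 2.985 = 2.267
  upper = 2 × 2.626 − 2.001 = 3.251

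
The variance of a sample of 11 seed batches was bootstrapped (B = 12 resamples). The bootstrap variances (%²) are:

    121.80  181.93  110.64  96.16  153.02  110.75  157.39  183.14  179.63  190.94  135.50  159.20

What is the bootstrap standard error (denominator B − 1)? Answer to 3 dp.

SE* = 32.726

Bootstrap SE is the standard deviation of the 12 replicate variances.
Mean of replicates: (121.80 + 181.93 + 110.64 + 96.16 + 153.02 + 110.75 + 157.39 + 183.14 + 179.63 + 190.94 + 135.50 + 159.20) / 12 = 1780.1000 / 12 = 148.3417
Sum of squared deviations: (−26.5417)² + (+33.5883)² + (−37.7017)² + (−52.1817)² + (+4.6783)² + (−37.5917)² + (+9.0483)² + (+34.7983)² + (+31.2883)² + (+42.5983)² + (−12.8417)² + (+10.8583)² = 11781.1844
Variance = 11781.1844 / 11 = 1071.0168
SE* = √1071.0168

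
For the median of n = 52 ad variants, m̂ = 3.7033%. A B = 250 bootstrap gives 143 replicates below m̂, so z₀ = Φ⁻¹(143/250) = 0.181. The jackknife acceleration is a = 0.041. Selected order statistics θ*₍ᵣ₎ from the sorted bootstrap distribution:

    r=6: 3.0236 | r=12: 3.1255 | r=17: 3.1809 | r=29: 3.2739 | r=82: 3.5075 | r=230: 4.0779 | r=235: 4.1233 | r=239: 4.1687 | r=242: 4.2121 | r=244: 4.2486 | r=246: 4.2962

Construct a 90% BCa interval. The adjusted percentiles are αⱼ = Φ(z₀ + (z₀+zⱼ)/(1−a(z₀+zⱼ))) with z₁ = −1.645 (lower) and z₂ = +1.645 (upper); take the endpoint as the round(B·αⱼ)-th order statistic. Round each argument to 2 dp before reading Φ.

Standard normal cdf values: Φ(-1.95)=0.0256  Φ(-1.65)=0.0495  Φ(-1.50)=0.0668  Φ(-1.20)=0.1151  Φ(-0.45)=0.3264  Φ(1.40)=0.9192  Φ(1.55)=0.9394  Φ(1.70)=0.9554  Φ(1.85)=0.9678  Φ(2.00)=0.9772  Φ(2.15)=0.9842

(3.2739, 4.2962)

Lower: z₀ + z₁ = 0.181 + (-1.645) = -1.464; 1 − a(z₀+z₁) = 1 − (0.041)(-1.464) = 1.0600; argument = 0.181 + (-1.464)/1.0600 = -1.2001 → -1.20.
α₁ = Φ(-1.20) = 0.1151; rank = round(250 × 0.1151) = 29; θ*₍29₎ = 3.2739.
Upper: z₀ + z₂ = 1.826; 1 − a(z₀+z₂) = 0.9251; argument = 2.1548 → 2.15; α₂ = 0.9842; rank = 246; θ*₍246₎ = 4.2962.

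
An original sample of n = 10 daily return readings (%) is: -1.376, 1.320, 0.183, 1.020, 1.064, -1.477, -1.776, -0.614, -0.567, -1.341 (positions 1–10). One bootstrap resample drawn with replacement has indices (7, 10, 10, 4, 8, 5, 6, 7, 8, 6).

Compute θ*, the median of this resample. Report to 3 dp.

Resample values: -1.776, -1.341, -1.341, 1.020, -0.614, 1.064, -1.477, -1.776, -0.614, -1.477.
Sorted: -1.776, -1.776, -1.477, -1.477, -1.341, -1.341, -0.614, -0.614, 1.020, 1.064
Median = average of the two middle values = -1.341

θ* = -1.341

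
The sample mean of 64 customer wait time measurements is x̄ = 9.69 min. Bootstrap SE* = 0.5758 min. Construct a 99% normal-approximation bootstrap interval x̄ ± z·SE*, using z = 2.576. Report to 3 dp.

(8.207, 11.173)

Margin = 2.576 × 0.5758 = 1.4833
Interval: 9.69 ± 1.4833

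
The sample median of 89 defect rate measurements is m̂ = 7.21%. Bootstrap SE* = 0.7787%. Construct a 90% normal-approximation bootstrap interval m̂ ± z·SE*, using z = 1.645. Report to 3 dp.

(5.929, 8.491)

Margin = 1.645 × 0.7787 = 1.2810
Interval: 7.21 ± 1.2810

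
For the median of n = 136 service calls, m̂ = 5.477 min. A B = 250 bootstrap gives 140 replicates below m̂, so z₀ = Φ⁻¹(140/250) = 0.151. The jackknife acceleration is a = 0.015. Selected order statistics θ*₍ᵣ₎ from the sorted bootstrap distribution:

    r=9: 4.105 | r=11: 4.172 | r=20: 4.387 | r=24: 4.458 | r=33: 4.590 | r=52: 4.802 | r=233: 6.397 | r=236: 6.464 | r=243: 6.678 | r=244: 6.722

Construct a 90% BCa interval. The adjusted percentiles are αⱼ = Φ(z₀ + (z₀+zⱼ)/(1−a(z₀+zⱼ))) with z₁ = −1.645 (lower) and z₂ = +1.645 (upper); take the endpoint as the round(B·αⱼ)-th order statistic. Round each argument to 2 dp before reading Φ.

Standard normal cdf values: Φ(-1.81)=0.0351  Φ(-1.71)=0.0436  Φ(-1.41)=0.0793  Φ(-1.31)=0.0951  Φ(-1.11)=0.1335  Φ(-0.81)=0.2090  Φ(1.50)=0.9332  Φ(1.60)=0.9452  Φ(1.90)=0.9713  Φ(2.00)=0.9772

Lower: z₀ + z₁ = 0.151 + (-1.645) = -1.494; 1 − a(z₀+z₁) = 1 − (0.015)(-1.494) = 1.0224; argument = 0.151 + (-1.494)/1.0224 = -1.3103 → -1.31.
α₁ = Φ(-1.31) = 0.0951; rank = round(250 × 0.0951) = 24; θ*₍24₎ = 4.458.
Upper: z₀ + z₂ = 1.796; 1 − a(z₀+z₂) = 0.9731; argument = 1.9967 → 2.00; α₂ = 0.9772; rank = 244; θ*₍244₎ = 6.722.

(4.458, 6.722)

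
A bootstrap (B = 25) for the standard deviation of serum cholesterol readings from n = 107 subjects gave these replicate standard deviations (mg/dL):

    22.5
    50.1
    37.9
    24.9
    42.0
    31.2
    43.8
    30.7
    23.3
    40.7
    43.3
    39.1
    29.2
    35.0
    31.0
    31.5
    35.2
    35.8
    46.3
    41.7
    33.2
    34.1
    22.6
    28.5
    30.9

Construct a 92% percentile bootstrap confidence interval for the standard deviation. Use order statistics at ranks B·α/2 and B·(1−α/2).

Sorted replicates: 22.5, 22.6, 23.3, 24.9, 28.5, 29.2, 30.7, 30.9, 31.0, 31.2, 31.5, 33.2, 34.1, 35.0, 35.2, 35.8, 37.9, 39.1, 40.7, 41.7, 42.0, 43.3, 43.8, 46.3, 50.1
α = 0.08; lower rank = 25 × 0.040 = 1; upper rank = 25 × 0.960 = 24.
The 1st smallest replicate is 22.5; the 24th is 46.3.

(22.5, 46.3)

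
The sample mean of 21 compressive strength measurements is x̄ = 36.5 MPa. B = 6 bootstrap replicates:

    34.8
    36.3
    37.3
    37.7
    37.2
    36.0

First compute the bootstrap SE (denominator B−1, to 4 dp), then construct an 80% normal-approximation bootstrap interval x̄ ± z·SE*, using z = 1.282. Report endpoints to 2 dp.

Mean of replicates = 36.5500; sum of squared deviations = 5.7350; SE* = √(5.7350/5) = 1.0710
Margin = 1.282 × 1.0710 = 1.373
Interval: 36.5 ± 1.373

(35.13, 37.87)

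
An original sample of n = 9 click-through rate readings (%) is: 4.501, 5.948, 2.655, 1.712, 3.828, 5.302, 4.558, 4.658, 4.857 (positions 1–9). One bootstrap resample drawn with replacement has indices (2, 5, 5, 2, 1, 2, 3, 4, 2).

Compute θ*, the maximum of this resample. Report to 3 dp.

θ* = 5.948

Resample values: 5.948, 3.828, 3.828, 5.948, 4.501, 5.948, 2.655, 1.712, 5.948.
Maximum = 5.948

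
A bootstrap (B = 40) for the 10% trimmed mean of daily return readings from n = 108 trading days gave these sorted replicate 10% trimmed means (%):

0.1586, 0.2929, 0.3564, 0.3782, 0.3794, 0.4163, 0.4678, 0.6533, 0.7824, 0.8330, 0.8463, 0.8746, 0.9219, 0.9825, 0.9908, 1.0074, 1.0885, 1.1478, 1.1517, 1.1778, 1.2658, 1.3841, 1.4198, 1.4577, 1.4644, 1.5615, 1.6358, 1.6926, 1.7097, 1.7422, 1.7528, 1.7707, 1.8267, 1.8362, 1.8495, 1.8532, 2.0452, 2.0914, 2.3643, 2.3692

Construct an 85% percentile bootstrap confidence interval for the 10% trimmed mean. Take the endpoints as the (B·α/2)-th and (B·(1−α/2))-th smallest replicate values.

α = 0.15; lower rank = 40 × 0.075 = 3; upper rank = 40 × 0.925 = 37.
The 3rd smallest replicate is 0.3564; the 37th is 2.0452.

(0.3564, 2.0452)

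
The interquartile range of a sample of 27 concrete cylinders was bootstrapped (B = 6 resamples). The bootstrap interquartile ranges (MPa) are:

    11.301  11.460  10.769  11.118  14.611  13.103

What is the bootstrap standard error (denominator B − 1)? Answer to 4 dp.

Bootstrap SE is the standard deviation of the 6 replicate interquartile ranges.
Mean of replicates: (11.301 + 11.460 + 10.769 + 11.118 + 14.611 + 13.103) / 6 = 72.36200 / 6 = 12.06033
Sum of squared deviations: (−0.75933)² + (−0.60033)² + (−1.29133)² + (−0.94233)² + (+2.55067)² + (+1.04267)² = 11.08558
Variance = 11.08558 / 5 = 2.21712
SE* = √2.21712

SE* = 1.4890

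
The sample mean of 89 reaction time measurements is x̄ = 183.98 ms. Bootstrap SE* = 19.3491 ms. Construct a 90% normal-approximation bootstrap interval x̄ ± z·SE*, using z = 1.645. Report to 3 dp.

Margin = 1.645 × 19.3491 = 31.8293
Interval: 183.98 ± 31.8293

(152.151, 215.809)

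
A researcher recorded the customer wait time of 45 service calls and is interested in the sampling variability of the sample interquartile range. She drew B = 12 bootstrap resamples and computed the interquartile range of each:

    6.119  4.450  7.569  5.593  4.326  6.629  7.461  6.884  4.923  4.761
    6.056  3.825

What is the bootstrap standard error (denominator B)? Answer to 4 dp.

Bootstrap SE is the standard deviation of the 12 replicate interquartile ranges.
Mean of replicates: (6.119 + 4.450 + 7.569 + 5.593 + 4.326 + 6.629 + 7.461 + 6.884 + 4.923 + 4.761 + 6.056 + 3.825) / 12 = 68.59600 / 12 = 5.71633
Sum of squared deviations: (+0.40267)² + (−1.26633)² + (+1.85267)² + (−0.12333)² + (−1.39033)² + (+0.91267)² + (+1.74467)² + (+1.16767)² + (−0.79333)² + (−0.95533)² + (+0.33967)² + (−1.89133)² = 17.62117
Variance = 17.62117 / 12 = 1.46843
SE* = √1.46843

SE* = 1.2118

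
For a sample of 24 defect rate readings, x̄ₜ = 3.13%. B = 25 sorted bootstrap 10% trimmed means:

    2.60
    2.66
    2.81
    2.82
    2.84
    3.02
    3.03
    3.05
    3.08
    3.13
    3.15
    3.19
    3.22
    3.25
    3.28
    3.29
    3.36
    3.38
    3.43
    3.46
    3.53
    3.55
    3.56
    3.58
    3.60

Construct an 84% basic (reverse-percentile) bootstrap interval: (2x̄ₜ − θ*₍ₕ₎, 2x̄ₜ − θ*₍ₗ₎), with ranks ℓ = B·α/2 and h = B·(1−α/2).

(2.70, 3.60)

Percentile endpoints at ranks 2 and 23: θ*₍2₎ = 2.66, θ*₍23₎ = 3.56.
Basic interval reflects these around x̄ₜ:
  lower = 2 × 3.13 − 3.56 = 2.70
  upper = 2 × 3.13 − 2.66 = 3.60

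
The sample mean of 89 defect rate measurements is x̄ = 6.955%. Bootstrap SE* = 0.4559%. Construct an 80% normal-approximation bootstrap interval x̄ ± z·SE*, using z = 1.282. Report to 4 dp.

Margin = 1.282 × 0.4559 = 0.58446
Interval: 6.955 ± 0.58446

(6.3705, 7.5395)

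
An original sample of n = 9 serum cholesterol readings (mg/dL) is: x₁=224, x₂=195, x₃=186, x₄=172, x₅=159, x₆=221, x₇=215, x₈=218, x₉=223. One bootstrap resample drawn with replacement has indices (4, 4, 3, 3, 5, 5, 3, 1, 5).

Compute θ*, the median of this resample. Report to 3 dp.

θ* = 172.000

Resample values: 172, 172, 186, 186, 159, 159, 186, 224, 159.
Sorted: 159, 159, 159, 172, 172, 186, 186, 186, 224
Median = middle value = 172.000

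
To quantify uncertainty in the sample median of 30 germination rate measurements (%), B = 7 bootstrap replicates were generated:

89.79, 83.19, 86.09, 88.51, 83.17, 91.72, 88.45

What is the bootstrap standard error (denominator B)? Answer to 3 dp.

SE* = 3.022

Bootstrap SE is the standard deviation of the 7 replicate medians.
Mean of replicates: (89.79 + 83.19 + 86.09 + 88.51 + 83.17 + 91.72 + 88.45) / 7 = 610.9200 / 7 = 87.2743
Sum of squared deviations: (+2.5157)² + (−4.0843)² + (−1.1843)² + (+1.2357)² + (−4.1043)² + (+4.4457)² + (+1.1757)² = 63.9316
Variance = 63.9316 / 7 = 9.1331
SE* = √9.1331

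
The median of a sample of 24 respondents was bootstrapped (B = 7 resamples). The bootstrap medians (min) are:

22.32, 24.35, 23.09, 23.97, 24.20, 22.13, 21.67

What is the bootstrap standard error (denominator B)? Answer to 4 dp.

Bootstrap SE is the standard deviation of the 7 replicate medians.
Mean of replicates: (22.32 + 24.35 + 23.09 + 23.97 + 24.20 + 22.13 + 21.67) / 7 = 161.73000 / 7 = 23.10429
Sum of squared deviations: (−0.78429)² + (+1.24571)² + (−0.01429)² + (+0.86571)² + (+1.09571)² + (−0.97429)² + (−1.43429)² = 7.12357
Variance = 7.12357 / 7 = 1.01765
SE* = √1.01765

SE* = 1.0088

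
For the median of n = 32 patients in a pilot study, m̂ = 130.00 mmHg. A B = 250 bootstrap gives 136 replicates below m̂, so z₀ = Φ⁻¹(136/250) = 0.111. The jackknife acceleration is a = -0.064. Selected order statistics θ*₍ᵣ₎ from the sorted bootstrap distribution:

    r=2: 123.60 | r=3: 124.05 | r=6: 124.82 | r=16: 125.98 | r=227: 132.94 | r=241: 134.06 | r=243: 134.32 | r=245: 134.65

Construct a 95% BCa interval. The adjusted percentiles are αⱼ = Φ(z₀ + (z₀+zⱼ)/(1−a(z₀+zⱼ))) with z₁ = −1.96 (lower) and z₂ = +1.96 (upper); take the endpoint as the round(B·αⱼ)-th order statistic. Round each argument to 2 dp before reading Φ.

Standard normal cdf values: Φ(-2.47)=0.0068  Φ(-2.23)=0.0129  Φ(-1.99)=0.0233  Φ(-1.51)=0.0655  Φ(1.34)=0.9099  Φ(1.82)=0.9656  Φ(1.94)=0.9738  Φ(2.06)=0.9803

(124.82, 134.32)

Lower: z₀ + z₁ = 0.111 + (-1.960) = -1.849; 1 − a(z₀+z₁) = 1 − (-0.064)(-1.849) = 0.8817; argument = 0.111 + (-1.849)/0.8817 = -1.9862 → -1.99.
α₁ = Φ(-1.99) = 0.0233; rank = round(250 × 0.0233) = 6; θ*₍6₎ = 124.82.
Upper: z₀ + z₂ = 2.071; 1 − a(z₀+z₂) = 1.1325; argument = 1.9396 → 1.94; α₂ = 0.9738; rank = 243; θ*₍243₎ = 134.32.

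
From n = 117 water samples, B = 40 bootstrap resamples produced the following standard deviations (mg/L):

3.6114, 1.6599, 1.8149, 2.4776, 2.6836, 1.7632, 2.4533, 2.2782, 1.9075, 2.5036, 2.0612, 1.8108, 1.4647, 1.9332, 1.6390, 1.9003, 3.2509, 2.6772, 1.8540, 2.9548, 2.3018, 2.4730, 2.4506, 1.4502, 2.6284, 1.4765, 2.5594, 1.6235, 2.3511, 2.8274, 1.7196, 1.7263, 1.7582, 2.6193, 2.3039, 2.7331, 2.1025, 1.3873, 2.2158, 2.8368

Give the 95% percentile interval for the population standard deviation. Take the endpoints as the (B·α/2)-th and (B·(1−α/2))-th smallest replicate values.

Sorted replicates: 1.3873, 1.4502, 1.4647, 1.4765, 1.6235, 1.6390, 1.6599, 1.7196, 1.7263, 1.7582, 1.7632, 1.8108, 1.8149, 1.8540, 1.9003, 1.9075, 1.9332, 2.0612, 2.1025, 2.2158, 2.2782, 2.3018, 2.3039, 2.3511, 2.4506, 2.4533, 2.4730, 2.4776, 2.5036, 2.5594, 2.6193, 2.6284, 2.6772, 2.6836, 2.7331, 2.8274, 2.8368, 2.9548, 3.2509, 3.6114
α = 0.05; lower rank = 40 × 0.025 = 1; upper rank = 40 × 0.975 = 39.
The 1st smallest replicate is 1.3873; the 39th is 3.2509.

(1.3873, 3.2509)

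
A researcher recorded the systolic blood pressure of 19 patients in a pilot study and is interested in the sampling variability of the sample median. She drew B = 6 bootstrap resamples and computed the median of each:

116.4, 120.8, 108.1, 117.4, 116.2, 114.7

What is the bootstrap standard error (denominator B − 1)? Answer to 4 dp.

Bootstrap SE is the standard deviation of the 6 replicate medians.
Mean of replicates: (116.4 + 120.8 + 108.1 + 117.4 + 116.2 + 114.7) / 6 = 693.60000 / 6 = 115.60000
Sum of squared deviations: (+0.80000)² + (+5.20000)² + (−7.50000)² + (+1.80000)² + (+0.60000)² + (−0.90000)² = 88.34000
Variance = 88.34000 / 5 = 17.66800
SE* = √17.66800

SE* = 4.2033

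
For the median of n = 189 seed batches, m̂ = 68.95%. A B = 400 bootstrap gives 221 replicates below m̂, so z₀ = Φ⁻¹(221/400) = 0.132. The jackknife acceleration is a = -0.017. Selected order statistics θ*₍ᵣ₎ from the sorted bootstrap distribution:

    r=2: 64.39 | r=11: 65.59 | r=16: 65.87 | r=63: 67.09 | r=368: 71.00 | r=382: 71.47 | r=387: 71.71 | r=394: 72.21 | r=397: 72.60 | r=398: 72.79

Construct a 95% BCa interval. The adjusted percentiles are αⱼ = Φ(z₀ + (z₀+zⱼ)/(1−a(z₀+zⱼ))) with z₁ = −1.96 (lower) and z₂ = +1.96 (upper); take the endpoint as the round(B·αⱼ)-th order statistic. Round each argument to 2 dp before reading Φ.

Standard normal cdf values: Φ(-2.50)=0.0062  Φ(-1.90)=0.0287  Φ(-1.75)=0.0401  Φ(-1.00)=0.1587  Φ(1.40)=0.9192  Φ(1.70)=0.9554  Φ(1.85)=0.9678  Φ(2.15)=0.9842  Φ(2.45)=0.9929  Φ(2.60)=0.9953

(65.87, 72.21)

Lower: z₀ + z₁ = 0.132 + (-1.960) = -1.828; 1 − a(z₀+z₁) = 1 − (-0.017)(-1.828) = 0.9689; argument = 0.132 + (-1.828)/0.9689 = -1.7546 → -1.75.
α₁ = Φ(-1.75) = 0.0401; rank = round(400 × 0.0401) = 16; θ*₍16₎ = 65.87.
Upper: z₀ + z₂ = 2.092; 1 − a(z₀+z₂) = 1.0356; argument = 2.1522 → 2.15; α₂ = 0.9842; rank = 394; θ*₍394₎ = 72.21.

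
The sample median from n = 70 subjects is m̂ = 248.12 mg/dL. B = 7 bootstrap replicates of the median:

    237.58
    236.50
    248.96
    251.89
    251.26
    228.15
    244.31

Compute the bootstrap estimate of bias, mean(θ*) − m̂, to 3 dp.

bias = −5.456

mean(θ*) = (237.58 + 236.50 + 248.96 + 251.89 + 251.26 + 228.15 + 244.31) / 7 = 242.6643
bias = 242.6643 − 248.12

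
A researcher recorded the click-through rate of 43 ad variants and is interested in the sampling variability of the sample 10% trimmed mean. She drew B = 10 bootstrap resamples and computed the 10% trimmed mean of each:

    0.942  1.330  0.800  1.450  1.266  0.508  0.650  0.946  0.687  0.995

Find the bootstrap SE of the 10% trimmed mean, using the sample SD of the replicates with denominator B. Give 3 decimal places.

SE* = 0.295

Bootstrap SE is the standard deviation of the 10 replicate 10% trimmed means.
Mean of replicates: (0.942 + 1.330 + 0.800 + 1.450 + 1.266 + 0.508 + 0.650 + 0.946 + 0.687 + 0.995) / 10 = 9.5740 / 10 = 0.9574
Sum of squared deviations: (−0.0154)² + (+0.3726)² + (−0.1574)² + (+0.4926)² + (+0.3086)² + (−0.4494)² + (−0.3074)² + (−0.0114)² + (−0.2704)² + (+0.0376)² = 0.8728
Variance = 0.8728 / 10 = 0.0873
SE* = √0.0873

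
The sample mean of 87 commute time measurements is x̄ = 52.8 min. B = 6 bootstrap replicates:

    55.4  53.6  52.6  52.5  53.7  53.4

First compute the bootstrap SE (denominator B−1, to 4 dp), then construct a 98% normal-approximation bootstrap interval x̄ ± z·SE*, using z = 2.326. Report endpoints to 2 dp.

Mean of replicates = 53.5333; sum of squared deviations = 5.4733; SE* = √(5.4733/5) = 1.0463
Margin = 2.326 × 1.0463 = 2.434
Interval: 52.8 ± 2.434

(50.37, 55.23)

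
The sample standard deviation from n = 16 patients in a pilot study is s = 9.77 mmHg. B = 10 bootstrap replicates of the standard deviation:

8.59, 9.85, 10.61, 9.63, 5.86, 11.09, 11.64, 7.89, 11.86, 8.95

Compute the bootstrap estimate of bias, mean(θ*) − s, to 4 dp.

bias = −0.1730

mean(θ*) = (8.59 + 9.85 + 10.61 + 9.63 + 5.86 + 11.09 + 11.64 + 7.89 + 11.86 + 8.95) / 10 = 9.59700
bias = 9.59700 − 9.77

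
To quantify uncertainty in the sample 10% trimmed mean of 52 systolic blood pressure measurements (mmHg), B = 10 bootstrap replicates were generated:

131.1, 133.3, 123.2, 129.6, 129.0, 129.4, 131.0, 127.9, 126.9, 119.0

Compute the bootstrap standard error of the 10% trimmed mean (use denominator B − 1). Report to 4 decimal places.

SE* = 4.1828

Bootstrap SE is the standard deviation of the 10 replicate 10% trimmed means.
Mean of replicates: (131.1 + 133.3 + 123.2 + 129.6 + 129.0 + 129.4 + 131.0 + 127.9 + 126.9 + 119.0) / 10 = 1280.40000 / 10 = 128.04000
Sum of squared deviations: (+3.06000)² + (+5.26000)² + (−4.84000)² + (+1.56000)² + (+0.96000)² + (+1.36000)² + (+2.96000)² + (−0.14000)² + (−1.14000)² + (−9.04000)² = 157.46400
Variance = 157.46400 / 9 = 17.49600
SE* = √17.49600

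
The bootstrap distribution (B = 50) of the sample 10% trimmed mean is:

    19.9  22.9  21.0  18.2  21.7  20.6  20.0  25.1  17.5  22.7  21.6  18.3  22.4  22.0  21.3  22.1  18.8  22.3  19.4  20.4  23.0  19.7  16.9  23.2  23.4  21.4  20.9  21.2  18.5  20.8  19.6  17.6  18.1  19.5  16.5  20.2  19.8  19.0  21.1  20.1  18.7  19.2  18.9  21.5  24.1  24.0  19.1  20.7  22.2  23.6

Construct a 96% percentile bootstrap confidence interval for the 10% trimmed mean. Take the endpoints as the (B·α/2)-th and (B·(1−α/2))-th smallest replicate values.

Sorted replicates: 16.5, 16.9, 17.5, 17.6, 18.1, 18.2, 18.3, 18.5, 18.7, 18.8, 18.9, 19.0, 19.1, 19.2, 19.4, 19.5, 19.6, 19.7, 19.8, 19.9, 20.0, 20.1, 20.2, 20.4, 20.6, 20.7, 20.8, 20.9, 21.0, 21.1, 21.2, 21.3, 21.4, 21.5, 21.6, 21.7, 22.0, 22.1, 22.2, 22.3, 22.4, 22.7, 22.9, 23.0, 23.2, 23.4, 23.6, 24.0, 24.1, 25.1
α = 0.04; lower rank = 50 × 0.020 = 1; upper rank = 50 × 0.980 = 49.
The 1st smallest replicate is 16.5; the 49th is 24.1.

(16.5, 24.1)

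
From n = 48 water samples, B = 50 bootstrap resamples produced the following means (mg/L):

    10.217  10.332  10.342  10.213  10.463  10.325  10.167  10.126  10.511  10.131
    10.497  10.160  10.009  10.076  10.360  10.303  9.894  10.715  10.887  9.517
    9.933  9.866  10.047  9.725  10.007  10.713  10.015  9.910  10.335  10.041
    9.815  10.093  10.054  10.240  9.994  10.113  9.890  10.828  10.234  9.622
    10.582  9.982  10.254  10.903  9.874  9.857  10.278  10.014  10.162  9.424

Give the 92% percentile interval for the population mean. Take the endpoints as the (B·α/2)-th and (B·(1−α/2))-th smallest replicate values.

Sorted replicates: 9.424, 9.517, 9.622, 9.725, 9.815, 9.857, 9.866, 9.874, 9.890, 9.894, 9.910, 9.933, 9.982, 9.994, 10.007, 10.009, 10.014, 10.015, 10.041, 10.047, 10.054, 10.076, 10.093, 10.113, 10.126, 10.131, 10.160, 10.162, 10.167, 10.213, 10.217, 10.234, 10.240, 10.254, 10.278, 10.303, 10.325, 10.332, 10.335, 10.342, 10.360, 10.463, 10.497, 10.511, 10.582, 10.713, 10.715, 10.828, 10.887, 10.903
α = 0.08; lower rank = 50 × 0.040 = 2; upper rank = 50 × 0.960 = 48.
The 2nd smallest replicate is 9.517; the 48th is 10.828.

(9.517, 10.828)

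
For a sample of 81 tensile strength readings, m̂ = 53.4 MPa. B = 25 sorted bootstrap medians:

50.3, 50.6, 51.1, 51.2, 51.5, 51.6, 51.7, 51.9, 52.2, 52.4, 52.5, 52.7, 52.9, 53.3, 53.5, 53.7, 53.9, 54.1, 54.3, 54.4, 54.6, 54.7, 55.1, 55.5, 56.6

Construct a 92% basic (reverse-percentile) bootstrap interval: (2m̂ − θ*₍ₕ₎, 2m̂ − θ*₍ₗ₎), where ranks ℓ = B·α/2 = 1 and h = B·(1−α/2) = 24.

(51.3, 56.5)

Percentile endpoints at ranks 1 and 24: θ*₍1₎ = 50.3, θ*₍24₎ = 55.5.
Basic interval reflects these around m̂:
  lower = 2 × 53.4 − 55.5 = 51.3
  upper = 2 × 53.4 − 50.3 = 56.5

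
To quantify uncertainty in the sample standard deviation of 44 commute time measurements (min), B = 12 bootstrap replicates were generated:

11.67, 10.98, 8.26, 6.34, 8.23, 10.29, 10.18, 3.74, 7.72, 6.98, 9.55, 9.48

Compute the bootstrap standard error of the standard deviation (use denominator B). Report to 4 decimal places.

Bootstrap SE is the standard deviation of the 12 replicate standard deviations.
Mean of replicates: (11.67 + 10.98 + 8.26 + 6.34 + 8.23 + 10.29 + 10.18 + 3.74 + 7.72 + 6.98 + 9.55 + 9.48) / 12 = 103.42000 / 12 = 8.61833
Sum of squared deviations: (+3.05167)² + (+2.36167)² + (−0.35833)² + (−2.27833)² + (−0.38833)² + (+1.67167)² + (+1.56167)² + (−4.87833)² + (−0.89833)² + (−1.63833)² + (+0.93167)² + (+0.86167)² = 54.49317
Variance = 54.49317 / 12 = 4.54110
SE* = √4.54110

SE* = 2.1310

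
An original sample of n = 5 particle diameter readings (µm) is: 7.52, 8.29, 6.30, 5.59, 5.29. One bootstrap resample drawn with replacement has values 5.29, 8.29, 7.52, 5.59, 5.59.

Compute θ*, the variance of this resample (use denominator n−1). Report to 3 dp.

θ* = 1.839

Mean = 6.4560; sum of squared deviations = 7.3551
s² = 7.3551 / 4 = 1.8388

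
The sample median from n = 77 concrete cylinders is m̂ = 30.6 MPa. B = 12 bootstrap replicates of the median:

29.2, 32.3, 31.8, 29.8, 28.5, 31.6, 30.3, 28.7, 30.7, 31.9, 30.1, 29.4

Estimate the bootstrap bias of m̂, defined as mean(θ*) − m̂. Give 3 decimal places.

bias = −0.242

mean(θ*) = (29.2 + 32.3 + 31.8 + 29.8 + 28.5 + 31.6 + 30.3 + 28.7 + 30.7 + 31.9 + 30.1 + 29.4) / 12 = 30.3583
bias = 30.3583 − 30.6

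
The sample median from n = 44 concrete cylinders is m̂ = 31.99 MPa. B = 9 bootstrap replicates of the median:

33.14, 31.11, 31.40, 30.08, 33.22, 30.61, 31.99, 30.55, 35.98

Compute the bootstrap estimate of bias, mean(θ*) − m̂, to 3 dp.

bias = +0.019

mean(θ*) = (33.14 + 31.11 + 31.40 + 30.08 + 33.22 + 30.61 + 31.99 + 30.55 + 35.98) / 9 = 32.0089
bias = 32.0089 − 31.99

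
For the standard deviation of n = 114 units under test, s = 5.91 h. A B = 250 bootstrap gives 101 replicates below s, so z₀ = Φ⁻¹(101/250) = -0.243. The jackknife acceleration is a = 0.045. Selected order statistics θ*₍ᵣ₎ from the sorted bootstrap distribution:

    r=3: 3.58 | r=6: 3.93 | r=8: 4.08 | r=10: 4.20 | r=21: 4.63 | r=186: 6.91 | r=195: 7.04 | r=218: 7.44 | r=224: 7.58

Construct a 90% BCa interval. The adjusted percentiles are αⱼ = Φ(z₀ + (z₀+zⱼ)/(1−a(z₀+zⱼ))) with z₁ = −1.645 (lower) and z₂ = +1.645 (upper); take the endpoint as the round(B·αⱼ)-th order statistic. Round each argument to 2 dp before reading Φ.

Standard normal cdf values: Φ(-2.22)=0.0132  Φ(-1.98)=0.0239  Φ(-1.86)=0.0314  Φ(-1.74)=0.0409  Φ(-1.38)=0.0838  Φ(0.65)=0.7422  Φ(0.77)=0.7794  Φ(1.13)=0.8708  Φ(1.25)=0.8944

Lower: z₀ + z₁ = -0.243 + (-1.645) = -1.888; 1 − a(z₀+z₁) = 1 − (0.045)(-1.888) = 1.0850; argument = -0.243 + (-1.888)/1.0850 = -1.9832 → -1.98.
α₁ = Φ(-1.98) = 0.0239; rank = round(250 × 0.0239) = 6; θ*₍6₎ = 3.93.
Upper: z₀ + z₂ = 1.402; 1 − a(z₀+z₂) = 0.9369; argument = 1.2534 → 1.25; α₂ = 0.8944; rank = 224; θ*₍224₎ = 7.58.

(3.93, 7.58)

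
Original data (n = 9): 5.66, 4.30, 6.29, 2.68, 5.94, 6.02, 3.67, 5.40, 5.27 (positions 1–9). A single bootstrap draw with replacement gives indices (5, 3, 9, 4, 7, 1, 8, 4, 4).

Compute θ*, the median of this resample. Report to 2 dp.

θ* = 5.27

Resample values: 5.94, 6.29, 5.27, 2.68, 3.67, 5.66, 5.40, 2.68, 2.68.
Sorted: 2.68, 2.68, 2.68, 3.67, 5.27, 5.40, 5.66, 5.94, 6.29
Median = middle value = 5.27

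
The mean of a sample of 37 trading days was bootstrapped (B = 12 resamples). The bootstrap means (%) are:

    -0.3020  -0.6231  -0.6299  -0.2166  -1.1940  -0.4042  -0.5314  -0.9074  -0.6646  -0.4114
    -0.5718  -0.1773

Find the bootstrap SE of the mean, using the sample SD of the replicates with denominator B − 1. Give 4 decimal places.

SE* = 0.2892

Bootstrap SE is the standard deviation of the 12 replicate means.
Mean of replicates: ((-0.3020) + (-0.6231) + (-0.6299) + (-0.2166) + (-1.1940) + (-0.4042) + (-0.5314) + (-0.9074) + (-0.6646) + (-0.4114) + (-0.5718) + (-0.1773)) / 12 = -6.63370 / 12 = -0.55281
Sum of squared deviations: (+0.25081)² + (−0.07029)² + (−0.07709)² + (+0.33621)² + (−0.64119)² + (+0.14861)² + (+0.02141)² + (−0.35459)² + (−0.11179)² + (+0.14141)² + (−0.01899)² + (+0.37551)² = 0.92009
Variance = 0.92009 / 11 = 0.08364
SE* = √0.08364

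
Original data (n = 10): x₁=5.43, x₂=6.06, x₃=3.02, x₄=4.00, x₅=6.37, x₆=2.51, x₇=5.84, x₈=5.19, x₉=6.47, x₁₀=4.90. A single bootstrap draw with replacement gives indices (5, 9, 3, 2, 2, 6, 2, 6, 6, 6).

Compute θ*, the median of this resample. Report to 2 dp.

Resample values: 6.37, 6.47, 3.02, 6.06, 6.06, 2.51, 6.06, 2.51, 2.51, 2.51.
Sorted: 2.51, 2.51, 2.51, 2.51, 3.02, 6.06, 6.06, 6.06, 6.37, 6.47
Median = average of the two middle values = 4.54

θ* = 4.54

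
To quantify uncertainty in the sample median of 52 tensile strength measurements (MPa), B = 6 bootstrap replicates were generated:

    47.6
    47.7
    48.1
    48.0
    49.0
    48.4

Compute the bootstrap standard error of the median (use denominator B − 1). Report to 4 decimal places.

SE* = 0.5125

Bootstrap SE is the standard deviation of the 6 replicate medians.
Mean of replicates: (47.6 + 47.7 + 48.1 + 48.0 + 49.0 + 48.4) / 6 = 288.80000 / 6 = 48.13333
Sum of squared deviations: (−0.53333)² + (−0.43333)² + (−0.03333)² + (−0.13333)² + (+0.86667)² + (+0.26667)² = 1.31333
Variance = 1.31333 / 5 = 0.26267
SE* = √0.26267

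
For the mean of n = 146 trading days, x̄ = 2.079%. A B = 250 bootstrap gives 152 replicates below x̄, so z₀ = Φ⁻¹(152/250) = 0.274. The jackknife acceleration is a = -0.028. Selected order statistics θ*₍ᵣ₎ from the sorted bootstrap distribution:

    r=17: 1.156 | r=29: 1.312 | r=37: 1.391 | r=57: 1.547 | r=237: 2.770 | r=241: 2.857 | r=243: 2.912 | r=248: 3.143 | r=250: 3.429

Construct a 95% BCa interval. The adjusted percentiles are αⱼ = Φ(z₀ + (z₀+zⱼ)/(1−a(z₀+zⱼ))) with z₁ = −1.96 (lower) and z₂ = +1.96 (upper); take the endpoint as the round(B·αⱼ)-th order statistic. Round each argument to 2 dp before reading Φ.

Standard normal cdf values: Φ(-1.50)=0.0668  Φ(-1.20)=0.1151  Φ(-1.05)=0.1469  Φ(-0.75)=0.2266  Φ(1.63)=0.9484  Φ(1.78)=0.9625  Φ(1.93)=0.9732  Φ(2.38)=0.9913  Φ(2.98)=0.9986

(1.156, 3.143)

Lower: z₀ + z₁ = 0.274 + (-1.960) = -1.686; 1 − a(z₀+z₁) = 1 − (-0.028)(-1.686) = 0.9528; argument = 0.274 + (-1.686)/0.9528 = -1.4955 → -1.50.
α₁ = Φ(-1.50) = 0.0668; rank = round(250 × 0.0668) = 17; θ*₍17₎ = 1.156.
Upper: z₀ + z₂ = 2.234; 1 − a(z₀+z₂) = 1.0626; argument = 2.3765 → 2.38; α₂ = 0.9913; rank = 248; θ*₍248₎ = 3.143.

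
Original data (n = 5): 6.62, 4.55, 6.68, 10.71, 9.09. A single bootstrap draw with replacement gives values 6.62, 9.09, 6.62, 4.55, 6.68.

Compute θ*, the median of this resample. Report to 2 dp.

Sorted: 4.55, 6.62, 6.62, 6.68, 9.09
Median = middle value = 6.62

θ* = 6.62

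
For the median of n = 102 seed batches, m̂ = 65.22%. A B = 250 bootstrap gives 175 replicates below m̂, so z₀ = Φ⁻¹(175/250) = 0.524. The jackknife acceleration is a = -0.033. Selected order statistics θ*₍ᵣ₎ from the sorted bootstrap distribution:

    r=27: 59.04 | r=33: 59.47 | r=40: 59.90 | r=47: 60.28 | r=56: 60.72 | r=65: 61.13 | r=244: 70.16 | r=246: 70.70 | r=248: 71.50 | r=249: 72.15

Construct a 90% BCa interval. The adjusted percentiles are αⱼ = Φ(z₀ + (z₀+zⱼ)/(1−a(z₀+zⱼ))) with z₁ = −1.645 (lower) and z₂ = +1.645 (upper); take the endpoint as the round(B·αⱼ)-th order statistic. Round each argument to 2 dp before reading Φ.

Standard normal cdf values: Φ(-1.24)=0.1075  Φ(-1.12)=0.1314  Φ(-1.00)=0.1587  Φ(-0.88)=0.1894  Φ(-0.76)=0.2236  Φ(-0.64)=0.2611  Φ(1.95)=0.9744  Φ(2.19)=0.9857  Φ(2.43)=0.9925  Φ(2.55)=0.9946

(61.13, 72.15)

Lower: z₀ + z₁ = 0.524 + (-1.645) = -1.121; 1 − a(z₀+z₁) = 1 − (-0.033)(-1.121) = 0.9630; argument = 0.524 + (-1.121)/0.9630 = -0.6401 → -0.64.
α₁ = Φ(-0.64) = 0.2611; rank = round(250 × 0.2611) = 65; θ*₍65₎ = 61.13.
Upper: z₀ + z₂ = 2.169; 1 − a(z₀+z₂) = 1.0716; argument = 2.5481 → 2.55; α₂ = 0.9946; rank = 249; θ*₍249₎ = 72.15.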